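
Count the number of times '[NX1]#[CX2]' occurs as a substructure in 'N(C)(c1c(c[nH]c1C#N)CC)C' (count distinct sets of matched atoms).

1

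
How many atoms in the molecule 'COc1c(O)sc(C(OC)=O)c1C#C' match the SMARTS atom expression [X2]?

6

Check the 14 heavy atoms by environment: 1× s (aromatic, X2) → match; 4× c (aromatic, X3) → no; 3× O (X2) → match; 1× C (X3) → no; 1× O (X1) → no; 2× C (X4) → no; 2× C (X2) → match.
Summing the matching environments: 1 + 3 + 2 = 6 matching atoms.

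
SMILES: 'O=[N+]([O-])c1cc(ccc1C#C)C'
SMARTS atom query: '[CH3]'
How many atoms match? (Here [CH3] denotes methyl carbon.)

Check the 12 heavy atoms by environment: 3× c (aromatic, H0) → no; 3× c (aromatic, H1) → no; 1× C (H0) → no; 1× C (H1) → no; 1× N (charge +1, H0) → no; 1× O (charge -1, H0) → no; 1× O (H0) → no; 1× C (H3) → match.
That gives 1 matching atom.

1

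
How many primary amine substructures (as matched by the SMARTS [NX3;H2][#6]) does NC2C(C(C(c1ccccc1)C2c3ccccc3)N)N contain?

3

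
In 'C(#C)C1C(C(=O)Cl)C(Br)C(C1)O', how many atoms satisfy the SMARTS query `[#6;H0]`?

Check the 12 heavy atoms by environment: 5× C (H1) → no; 1× C (H2) → no; 1× Br (H0) → no; 2× C (H0) → match; 1× O (H0) → no; 1× Cl (H0) → no; 1× O (H1) → no.
That gives 2 matching atoms.

2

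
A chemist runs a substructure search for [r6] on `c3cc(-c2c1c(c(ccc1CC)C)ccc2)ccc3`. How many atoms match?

The query [r6] means: r6 matches atoms in a six-membered ring.
Check the 19 heavy atoms by environment: 16× c (aromatic, in 6-ring) → match; 3× C (acyclic) → no.
That gives 16 matching atoms.

16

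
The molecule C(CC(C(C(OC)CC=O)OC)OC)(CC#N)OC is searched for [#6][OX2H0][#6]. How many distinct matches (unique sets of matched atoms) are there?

[#6][OX2H0][#6] is the SMARTS for an ether: an aliphatic oxygen bridging two carbons with no H on the oxygen.
The molecule carries 4 separate instances of a methoxy ether (-OCH3) meeting every constraint; each maps to a distinct set of atoms, giving 4 matches.

4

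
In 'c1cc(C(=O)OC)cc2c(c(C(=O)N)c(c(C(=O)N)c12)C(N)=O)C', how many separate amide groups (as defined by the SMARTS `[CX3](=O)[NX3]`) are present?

3

[CX3](=O)[NX3] is the SMARTS for an amide: a carbonyl carbon bonded to a trivalent nitrogen.
The molecule carries 3 separate instances of a primary amide (-C(=O)NH2) meeting every constraint; each maps to a distinct set of atoms, giving 3 matches.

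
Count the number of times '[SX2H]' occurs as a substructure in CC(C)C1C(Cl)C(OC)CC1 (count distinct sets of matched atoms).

[SX2H] is the SMARTS for a thiol: an aliphatic sulfur with two connections, one being H.
No fragment in the molecule satisfies every constraint, giving 0 matches.

0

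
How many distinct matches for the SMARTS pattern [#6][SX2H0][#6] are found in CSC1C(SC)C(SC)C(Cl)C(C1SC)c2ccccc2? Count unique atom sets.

[#6][SX2H0][#6] is the SMARTS for a thioether: an aliphatic sulfur bridging two carbons with no H on the sulfur.
The molecule carries 4 separate instances of a methylthio ether (-SCH3) meeting every constraint; each maps to a distinct set of atoms, giving 4 matches.

4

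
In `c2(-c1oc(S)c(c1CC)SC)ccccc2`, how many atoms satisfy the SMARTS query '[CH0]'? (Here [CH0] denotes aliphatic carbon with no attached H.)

0

The query [CH0] means: aliphatic carbon with no attached hydrogen.
Check the 16 heavy atoms by environment: 1× o (aromatic, H0) → no; 5× c (aromatic, H0) → no; 1× S (H1) → no; 1× C (H2) → no; 2× C (H3) → no; 5× c (aromatic, H1) → no; 1× S (H0) → no.
No environment satisfies the query, so 0 matching atoms.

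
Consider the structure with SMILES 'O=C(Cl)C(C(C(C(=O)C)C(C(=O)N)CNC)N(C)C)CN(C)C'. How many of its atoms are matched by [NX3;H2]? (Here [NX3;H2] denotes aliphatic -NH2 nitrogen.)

1

The query [NX3;H2] means: aliphatic N with 3 total connections, two of them H — an -NH2 nitrogen (amine or amide).
Check the 23 heavy atoms by environment: 2× C (H2, X4) → no; 4× C (H1, X4) → no; 2× N (H0, X3) → no; 6× C (H3, X4) → no; 3× C (H0, X3) → no; 3× O (H0, X1) → no; 1× N (H2, X3) → match; 1× N (H1, X3) → no; 1× Cl (H0, X1) → no.
That gives 1 matching atom.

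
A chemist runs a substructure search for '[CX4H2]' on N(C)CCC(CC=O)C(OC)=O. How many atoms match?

The query [CX4H2] means: sp3 carbon (X4) with exactly two hydrogens.
Check the 12 heavy atoms by environment: 3× C (H2, X4) → match; 1× C (H1, X4) → no; 1× C (H1, X3) → no; 2× O (H0, X1) → no; 1× N (H1, X3) → no; 2× C (H3, X4) → no; 1× C (H0, X3) → no; 1× O (H0, X2) → no.
That gives 3 matching atoms.

3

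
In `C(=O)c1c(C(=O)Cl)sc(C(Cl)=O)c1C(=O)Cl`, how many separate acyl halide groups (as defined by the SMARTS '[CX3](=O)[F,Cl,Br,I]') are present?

3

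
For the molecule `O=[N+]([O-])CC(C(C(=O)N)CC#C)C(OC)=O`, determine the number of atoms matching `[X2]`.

3

The query [X2] means: any atom with exactly two total connections (bonds + H).
Check the 16 heavy atoms by environment: 5× C (X4) → no; 1× N (charge +1, X3) → no; 1× O (charge -1, X1) → no; 3× O (X1) → no; 2× C (X3) → no; 1× O (X2) → match; 2× C (X2) → match; 1× N (X3) → no.
Summing the matching environments: 1 + 2 = 3 matching atoms.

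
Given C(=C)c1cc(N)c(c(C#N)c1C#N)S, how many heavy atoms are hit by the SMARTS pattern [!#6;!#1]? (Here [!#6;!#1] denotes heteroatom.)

The query [!#6;!#1] means: not carbon and not hydrogen — any heteroatom.
Check the 14 heavy atoms by environment: 6× c (aromatic) → no; 3× N → match; 4× C → no; 1× S → match.
Summing the matching environments: 3 + 1 = 4 matching atoms.

4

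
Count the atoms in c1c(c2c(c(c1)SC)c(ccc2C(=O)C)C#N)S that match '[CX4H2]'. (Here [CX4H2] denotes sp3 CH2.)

The query [CX4H2] means: sp3 carbon (X4) with exactly two hydrogens.
Check the 18 heavy atoms by environment: 6× c (aromatic, H0, X3) → no; 4× c (aromatic, H1, X3) → no; 1× C (H0, X2) → no; 1× N (H0, X1) → no; 1× S (H1, X2) → no; 1× C (H0, X3) → no; 1× O (H0, X1) → no; 2× C (H3, X4) → no; 1× S (H0, X2) → no.
No environment satisfies the query, so 0 matching atoms.

0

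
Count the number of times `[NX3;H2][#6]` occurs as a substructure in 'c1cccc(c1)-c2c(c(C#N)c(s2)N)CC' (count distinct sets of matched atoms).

1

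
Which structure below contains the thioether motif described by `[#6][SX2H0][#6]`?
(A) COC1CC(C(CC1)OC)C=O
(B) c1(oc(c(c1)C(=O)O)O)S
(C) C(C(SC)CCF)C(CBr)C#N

C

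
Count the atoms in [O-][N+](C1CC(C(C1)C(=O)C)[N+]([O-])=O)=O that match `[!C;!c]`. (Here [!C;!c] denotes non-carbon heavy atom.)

Check the 14 heavy atoms by environment: 7× C → no; 2× N (charge +1) → match; 2× O (charge -1) → match; 3× O → match.
Summing the matching environments: 2 + 2 + 3 = 7 matching atoms.

7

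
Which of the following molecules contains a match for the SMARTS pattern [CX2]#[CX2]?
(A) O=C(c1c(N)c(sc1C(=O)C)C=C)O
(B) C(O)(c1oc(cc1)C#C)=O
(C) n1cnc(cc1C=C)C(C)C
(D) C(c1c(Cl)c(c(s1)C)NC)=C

B

[CX2]#[CX2] describes a carbon-carbon triple bond (an alkyne).
(A) has a vinyl group (-CH=CH2) but the C=C is a double bond; both carbons are CX3, not CX2.
(B) contains an ethynyl group (-C#CH), which satisfies every atom and bond constraint.
(C) has a vinyl group (-CH=CH2) but the C=C is a double bond; both carbons are CX3, not CX2.
(D) has a vinyl group (-CH=CH2) but the C=C is a double bond; both carbons are CX3, not CX2.
So the answer is (B).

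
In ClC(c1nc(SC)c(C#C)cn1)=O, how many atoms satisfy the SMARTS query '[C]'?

The query [C] means: uppercase C matches aliphatic (non-aromatic) carbon only.
Check the 13 heavy atoms by environment: 2× n (aromatic) → no; 4× c (aromatic) → no; 4× C → match; 1× O → no; 1× Cl → no; 1× S → no.
That gives 4 matching atoms.

4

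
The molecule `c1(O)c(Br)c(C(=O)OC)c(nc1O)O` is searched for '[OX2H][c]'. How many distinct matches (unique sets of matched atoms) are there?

[OX2H][c] is the SMARTS for a phenol: a hydroxyl oxygen attached to an aromatic carbon.
The molecule carries 3 separate instances of a hydroxyl group (-OH) meeting every constraint; each maps to a distinct set of atoms, giving 3 matches.

3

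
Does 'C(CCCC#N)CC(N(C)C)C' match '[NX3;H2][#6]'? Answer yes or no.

No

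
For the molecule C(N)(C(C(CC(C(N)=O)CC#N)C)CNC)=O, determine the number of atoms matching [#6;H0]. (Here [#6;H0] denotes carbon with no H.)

The query [#6;H0] means: any carbon with no attached hydrogen.
Check the 17 heavy atoms by environment: 3× C (H2) → no; 3× C (H1) → no; 3× C (H0) → match; 2× O (H0) → no; 2× N (H2) → no; 1× N (H1) → no; 2× C (H3) → no; 1× N (H0) → no.
That gives 3 matching atoms.

3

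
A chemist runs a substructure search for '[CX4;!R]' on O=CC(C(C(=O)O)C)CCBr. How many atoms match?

5

The query [CX4;!R] means: aliphatic carbon with four total connections, not in a ring.
Check the 11 heavy atoms by environment: 5× C (X4, acyclic) → match; 2× C (X3, acyclic) → no; 2× O (X1, acyclic) → no; 1× O (X2, acyclic) → no; 1× Br (X1, acyclic) → no.
That gives 5 matching atoms.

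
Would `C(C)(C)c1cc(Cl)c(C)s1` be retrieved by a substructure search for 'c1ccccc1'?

The pattern c1ccccc1 describes six aromatic carbons in a ring — a benzene ring.
The closest candidate here is a methyl group (-CH3), but no six-membered all-carbon aromatic ring is present. No other fragment satisfies the full query, so there is no match.

No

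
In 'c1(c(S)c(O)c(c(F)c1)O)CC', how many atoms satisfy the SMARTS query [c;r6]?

The query [c;r6] means: aromatic carbon that belongs to a six-membered ring.
Check the 12 heavy atoms by environment: 6× c (aromatic, in 6-ring) → match; 1× S (acyclic) → no; 2× C (acyclic) → no; 2× O (acyclic) → no; 1× F (acyclic) → no.
That gives 6 matching atoms.

6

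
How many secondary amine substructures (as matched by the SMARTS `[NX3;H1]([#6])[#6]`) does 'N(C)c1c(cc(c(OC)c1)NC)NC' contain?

3

[NX3;H1]([#6])[#6] is the SMARTS for a secondary amine: a trivalent nitrogen with one H, bonded to two carbons.
The molecule carries 3 separate instances of an N-methylamino group (-NHCH3) meeting every constraint; each maps to a distinct set of atoms, giving 3 matches.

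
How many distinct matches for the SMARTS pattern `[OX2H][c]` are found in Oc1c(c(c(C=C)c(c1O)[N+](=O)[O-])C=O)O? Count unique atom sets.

[OX2H][c] is the SMARTS for a phenol: a hydroxyl oxygen attached to an aromatic carbon.
The molecule carries 3 separate instances of a hydroxyl group (-OH) meeting every constraint; each maps to a distinct set of atoms, giving 3 matches.

3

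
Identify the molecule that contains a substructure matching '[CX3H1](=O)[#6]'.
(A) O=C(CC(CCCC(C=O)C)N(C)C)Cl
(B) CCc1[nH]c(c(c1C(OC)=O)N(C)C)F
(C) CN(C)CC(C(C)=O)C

A

[CX3H1](=O)[#6] describes an sp2 carbon with one H, double-bonded to O and single-bonded to carbon (an aldehyde).
(A) contains an aldehyde (-CHO), which satisfies every atom and bond constraint.
(B) has a methyl-ester group (-C(=O)OCH3) but the carbonyl carbon has H0, not H1.
(C) has an acetyl/ketone group (-C(=O)CH3) but the carbonyl carbon has H0 (two carbon neighbours), not H1.
So the answer is (A).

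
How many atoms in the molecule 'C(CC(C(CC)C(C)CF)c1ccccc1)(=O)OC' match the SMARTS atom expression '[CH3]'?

3

The query [CH3] means: aliphatic carbon with exactly three hydrogens.
Check the 19 heavy atoms by environment: 3× C (H2) → no; 3× C (H1) → no; 1× c (aromatic, H0) → no; 5× c (aromatic, H1) → no; 1× F (H0) → no; 1× C (H0) → no; 2× O (H0) → no; 3× C (H3) → match.
That gives 3 matching atoms.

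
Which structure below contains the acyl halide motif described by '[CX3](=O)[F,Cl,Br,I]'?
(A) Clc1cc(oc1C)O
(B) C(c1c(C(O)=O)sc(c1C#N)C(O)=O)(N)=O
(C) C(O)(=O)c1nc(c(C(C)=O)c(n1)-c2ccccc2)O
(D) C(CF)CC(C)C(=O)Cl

D

[CX3](=O)[F,Cl,Br,I] describes a carbonyl carbon bonded to a halogen (an acyl halide).
(A) has a chloro substituent but the Cl is not on a carbonyl carbon.
(B) has a carboxylic acid group (-C(=O)OH) but the carbonyl is bonded to -OH, not to a halogen.
(C) has a carboxylic acid group (-C(=O)OH) but the carbonyl is bonded to -OH, not to a halogen.
(D) contains an acyl chloride (-C(=O)Cl), which satisfies every atom and bond constraint.
So the answer is (D).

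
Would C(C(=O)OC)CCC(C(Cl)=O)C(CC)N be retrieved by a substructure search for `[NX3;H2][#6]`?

The pattern [NX3;H2][#6] describes a trivalent nitrogen with two H attached to carbon — a primary amine.
The molecule carries a primary amino group (-NH2), whose atoms satisfy every constraint of the query, so the pattern matches.

Yes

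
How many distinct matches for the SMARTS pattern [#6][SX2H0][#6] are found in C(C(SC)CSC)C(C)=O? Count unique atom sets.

2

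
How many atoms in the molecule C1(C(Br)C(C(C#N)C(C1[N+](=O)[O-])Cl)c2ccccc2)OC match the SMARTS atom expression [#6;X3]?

The query [#6;X3] means: any carbon (aromatic or not) with three total connections.
Check the 21 heavy atoms by environment: 7× C (X4) → no; 1× Br (X1) → no; 1× C (X2) → no; 1× N (X1) → no; 6× c (aromatic, X3) → match; 1× O (X2) → no; 1× N (charge +1, X3) → no; 1× O (charge -1, X1) → no; 1× O (X1) → no; 1× Cl (X1) → no.
That gives 6 matching atoms.

6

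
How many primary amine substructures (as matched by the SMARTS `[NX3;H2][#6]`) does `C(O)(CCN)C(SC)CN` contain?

[NX3;H2][#6] is the SMARTS for a primary amine: a trivalent nitrogen with two H attached to carbon.
The molecule carries 2 separate instances of a primary amino group (-NH2) meeting every constraint; each maps to a distinct set of atoms, giving 2 matches.

2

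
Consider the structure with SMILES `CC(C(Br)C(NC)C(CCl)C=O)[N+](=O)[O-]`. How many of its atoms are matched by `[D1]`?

The query [D1] means: atom with exactly one heavy-atom neighbour (degree 1).
Check the 15 heavy atoms by environment: 2× C (D1) → match; 4× C (D3) → no; 2× C (D2) → no; 1× N (D2) → no; 2× O (D1) → match; 1× Cl (D1) → match; 1× Br (D1) → match; 1× N (charge +1, D3) → no; 1× O (charge -1, D1) → match.
Summing the matching environments: 2 + 2 + 1 + 1 + 1 = 7 matching atoms.

7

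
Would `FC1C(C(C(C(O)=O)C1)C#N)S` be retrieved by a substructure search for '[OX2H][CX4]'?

No

The pattern [OX2H][CX4] describes a hydroxyl oxygen bound to an sp3 (X4) carbon — an aliphatic alcohol.
The closest candidate here is a carboxylic acid group (-C(=O)OH), but the -OH is on a CX3 carbonyl carbon, not a CX4 carbon. No other fragment satisfies the full query, so there is no match.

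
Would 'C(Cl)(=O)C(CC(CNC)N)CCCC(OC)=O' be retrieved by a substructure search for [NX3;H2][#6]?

Yes

The pattern [NX3;H2][#6] describes a trivalent nitrogen with two H attached to carbon — a primary amine.
The molecule carries a primary amino group (-NH2), whose atoms satisfy every constraint of the query, so the pattern matches.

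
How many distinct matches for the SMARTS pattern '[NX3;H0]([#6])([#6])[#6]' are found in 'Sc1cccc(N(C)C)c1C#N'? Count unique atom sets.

1

[NX3;H0]([#6])([#6])[#6] is the SMARTS for a tertiary amine: a trivalent nitrogen with no H, bonded to three carbons.
Exactly one fragment in the molecule meets all constraints, giving 1 match.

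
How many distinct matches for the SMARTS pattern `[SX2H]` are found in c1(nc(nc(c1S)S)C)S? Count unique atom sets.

3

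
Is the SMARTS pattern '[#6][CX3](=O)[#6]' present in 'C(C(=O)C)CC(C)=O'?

Yes

The pattern [#6][CX3](=O)[#6] describes a carbonyl carbon (no H) flanked by two carbons — a ketone.
The molecule carries an acetyl/ketone group (-C(=O)CH3), whose atoms satisfy every constraint of the query, so the pattern matches.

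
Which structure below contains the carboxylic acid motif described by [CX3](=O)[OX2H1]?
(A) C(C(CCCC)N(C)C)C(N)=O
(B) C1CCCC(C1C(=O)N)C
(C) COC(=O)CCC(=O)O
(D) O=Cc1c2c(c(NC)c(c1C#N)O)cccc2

[CX3](=O)[OX2H1] describes an sp2 carbon double-bonded to O and single-bonded to an -OH oxygen (a carboxylic acid).
(A) has a primary amide (-C(=O)NH2) but the carbonyl is bonded to N, not to an -OH oxygen.
(B) has a primary amide (-C(=O)NH2) but the carbonyl is bonded to N, not to an -OH oxygen.
(C) contains a carboxylic acid group (-C(=O)OH), which satisfies every atom and bond constraint.
(D) has an aldehyde (-CHO) but there is no singly-bonded oxygen on the carbonyl carbon.
So the answer is (C).

C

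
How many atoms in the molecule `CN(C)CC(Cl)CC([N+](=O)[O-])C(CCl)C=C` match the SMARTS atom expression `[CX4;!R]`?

8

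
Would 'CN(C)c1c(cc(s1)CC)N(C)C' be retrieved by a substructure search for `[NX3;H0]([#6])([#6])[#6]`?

The pattern [NX3;H0]([#6])([#6])[#6] describes a trivalent nitrogen with no H, bonded to three carbons — a tertiary amine.
The molecule carries a dimethylamino group (-N(CH3)2), whose atoms satisfy every constraint of the query, so the pattern matches.

Yes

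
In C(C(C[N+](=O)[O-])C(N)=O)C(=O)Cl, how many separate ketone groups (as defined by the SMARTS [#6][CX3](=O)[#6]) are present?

[#6][CX3](=O)[#6] is the SMARTS for a ketone: a carbonyl carbon (no H) flanked by two carbons.
The molecule has a primary amide (-C(=O)NH2), but one neighbour of the carbonyl carbon is N, not C; nothing else fits, so there are 0 matches.

0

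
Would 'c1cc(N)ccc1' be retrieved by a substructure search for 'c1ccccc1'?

Yes

The pattern c1ccccc1 describes six aromatic carbons in a ring — a benzene ring.
The required atom environment is present in the molecule, so the pattern matches.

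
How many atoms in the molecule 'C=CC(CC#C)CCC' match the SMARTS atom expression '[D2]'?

5

The query [D2] means: atom with exactly two heavy-atom neighbours.
Check the 9 heavy atoms by environment: 5× C (D2) → match; 1× C (D3) → no; 3× C (D1) → no.
That gives 5 matching atoms.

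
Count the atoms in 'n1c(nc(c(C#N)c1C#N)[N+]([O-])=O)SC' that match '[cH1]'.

0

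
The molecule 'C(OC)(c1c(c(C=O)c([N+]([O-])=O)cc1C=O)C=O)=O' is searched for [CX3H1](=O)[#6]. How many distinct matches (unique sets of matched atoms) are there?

3

[CX3H1](=O)[#6] is the SMARTS for an aldehyde: an sp2 carbon with one H, double-bonded to O and single-bonded to carbon.
The molecule carries 3 separate instances of an aldehyde (-CHO) meeting every constraint; each maps to a distinct set of atoms, giving 3 matches.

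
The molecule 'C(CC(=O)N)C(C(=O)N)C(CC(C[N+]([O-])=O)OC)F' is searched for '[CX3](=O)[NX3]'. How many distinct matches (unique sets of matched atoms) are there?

2

[CX3](=O)[NX3] is the SMARTS for an amide: a carbonyl carbon bonded to a trivalent nitrogen.
The molecule carries 2 separate instances of a primary amide (-C(=O)NH2) meeting every constraint; each maps to a distinct set of atoms, giving 2 matches.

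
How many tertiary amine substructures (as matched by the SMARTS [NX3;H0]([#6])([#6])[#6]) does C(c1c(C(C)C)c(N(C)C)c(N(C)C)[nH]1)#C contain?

2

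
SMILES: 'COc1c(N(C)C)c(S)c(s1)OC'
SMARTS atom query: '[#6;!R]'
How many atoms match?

The query [#6;!R] means: carbon not in any ring.
Check the 13 heavy atoms by environment: 1× s (aromatic, in 5-ring) → no; 4× c (aromatic, in 5-ring) → no; 2× O (acyclic) → no; 4× C (acyclic) → match; 1× S (acyclic) → no; 1× N (acyclic) → no.
That gives 4 matching atoms.

4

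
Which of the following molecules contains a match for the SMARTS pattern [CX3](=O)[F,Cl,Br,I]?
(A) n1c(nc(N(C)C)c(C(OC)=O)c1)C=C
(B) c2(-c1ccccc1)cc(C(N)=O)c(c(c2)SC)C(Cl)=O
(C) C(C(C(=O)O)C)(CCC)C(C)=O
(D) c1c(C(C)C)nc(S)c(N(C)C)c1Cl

[CX3](=O)[F,Cl,Br,I] describes a carbonyl carbon bonded to a halogen (an acyl halide).
(A) has a methyl-ester group (-C(=O)OCH3) but the carbonyl is bonded to -O-C, not to a halogen.
(B) contains an acyl chloride (-C(=O)Cl), which satisfies every atom and bond constraint.
(C) has a carboxylic acid group (-C(=O)OH) but the carbonyl is bonded to -OH, not to a halogen.
(D) has a chloro substituent but the Cl is not on a carbonyl carbon.
So the answer is (B).

B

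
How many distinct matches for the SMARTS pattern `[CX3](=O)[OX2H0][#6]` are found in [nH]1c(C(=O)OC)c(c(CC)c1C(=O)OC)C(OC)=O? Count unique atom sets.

[CX3](=O)[OX2H0][#6] is the SMARTS for an ester: a carbonyl carbon bonded to an oxygen that is itself bonded to carbon (no H on that O).
The molecule carries 3 separate instances of a methyl-ester group (-C(=O)OCH3) meeting every constraint; each maps to a distinct set of atoms, giving 3 matches.

3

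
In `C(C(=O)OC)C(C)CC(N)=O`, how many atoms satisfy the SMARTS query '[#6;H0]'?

2

The query [#6;H0] means: any carbon with no attached hydrogen.
Check the 11 heavy atoms by environment: 2× C (H2) → no; 1× C (H1) → no; 2× C (H0) → match; 3× O (H0) → no; 2× C (H3) → no; 1× N (H2) → no.
That gives 2 matching atoms.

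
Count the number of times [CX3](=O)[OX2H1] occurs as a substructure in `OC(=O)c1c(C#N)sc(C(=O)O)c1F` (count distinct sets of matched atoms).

2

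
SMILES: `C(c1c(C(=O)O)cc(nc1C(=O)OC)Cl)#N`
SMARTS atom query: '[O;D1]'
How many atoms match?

3

Check the 16 heavy atoms by environment: 1× n (aromatic, D2) → no; 4× c (aromatic, D3) → no; 1× c (aromatic, D2) → no; 1× Cl (D1) → no; 1× C (D2) → no; 1× N (D1) → no; 2× C (D3) → no; 3× O (D1) → match; 1× O (D2) → no; 1× C (D1) → no.
That gives 3 matching atoms.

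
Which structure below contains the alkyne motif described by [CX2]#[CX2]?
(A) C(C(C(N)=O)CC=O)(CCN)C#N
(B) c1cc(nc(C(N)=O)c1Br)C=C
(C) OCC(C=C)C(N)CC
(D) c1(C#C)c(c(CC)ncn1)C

[CX2]#[CX2] describes a carbon-carbon triple bond (an alkyne).
(A) has a nitrile (-C#N) but the triple bond is C#N, not C#C.
(B) has a vinyl group (-CH=CH2) but the C=C is a double bond; both carbons are CX3, not CX2.
(C) has a vinyl group (-CH=CH2) but the C=C is a double bond; both carbons are CX3, not CX2.
(D) contains an ethynyl group (-C#CH), which satisfies every atom and bond constraint.
So the answer is (D).

D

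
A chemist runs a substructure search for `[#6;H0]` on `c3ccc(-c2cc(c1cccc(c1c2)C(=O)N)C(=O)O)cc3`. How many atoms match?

8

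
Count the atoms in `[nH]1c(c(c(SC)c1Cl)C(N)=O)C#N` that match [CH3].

1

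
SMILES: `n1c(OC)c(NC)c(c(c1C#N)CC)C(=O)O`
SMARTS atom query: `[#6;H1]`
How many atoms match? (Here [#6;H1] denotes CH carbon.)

0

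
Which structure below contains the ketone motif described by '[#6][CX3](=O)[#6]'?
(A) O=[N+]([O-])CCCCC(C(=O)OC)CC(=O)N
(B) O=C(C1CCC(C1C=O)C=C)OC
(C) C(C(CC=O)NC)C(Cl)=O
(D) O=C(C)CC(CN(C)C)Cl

D

[#6][CX3](=O)[#6] describes a carbonyl carbon (no H) flanked by two carbons (a ketone).
(A) has a methyl-ester group (-C(=O)OCH3) but one neighbour of the carbonyl carbon is O, not C.
(B) has a methyl-ester group (-C(=O)OCH3) but one neighbour of the carbonyl carbon is O, not C.
(C) has an aldehyde (-CHO) but the carbonyl carbon has H1, so it is not flanked by two carbons.
(D) contains an acetyl/ketone group (-C(=O)CH3), which satisfies every atom and bond constraint.
So the answer is (D).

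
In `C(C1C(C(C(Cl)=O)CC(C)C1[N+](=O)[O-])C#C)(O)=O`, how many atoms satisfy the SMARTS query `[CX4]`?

The query [CX4] means: C with X4: aliphatic carbon with exactly 4 total connections (bonds + H).
Check the 18 heavy atoms by environment: 7× C (X4) → match; 1× N (charge +1, X3) → no; 1× O (charge -1, X1) → no; 3× O (X1) → no; 2× C (X3) → no; 1× O (X2) → no; 2× C (X2) → no; 1× Cl (X1) → no.
That gives 7 matching atoms.

7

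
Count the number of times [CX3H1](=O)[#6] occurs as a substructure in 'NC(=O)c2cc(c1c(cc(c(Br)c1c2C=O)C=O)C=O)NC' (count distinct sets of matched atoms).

3

[CX3H1](=O)[#6] is the SMARTS for an aldehyde: an sp2 carbon with one H, double-bonded to O and single-bonded to carbon.
The molecule carries 3 separate instances of an aldehyde (-CHO) meeting every constraint; each maps to a distinct set of atoms, giving 3 matches.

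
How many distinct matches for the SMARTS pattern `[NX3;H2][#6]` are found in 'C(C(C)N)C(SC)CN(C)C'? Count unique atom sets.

1

[NX3;H2][#6] is the SMARTS for a primary amine: a trivalent nitrogen with two H attached to carbon.
Exactly one fragment in the molecule meets all constraints, giving 1 match.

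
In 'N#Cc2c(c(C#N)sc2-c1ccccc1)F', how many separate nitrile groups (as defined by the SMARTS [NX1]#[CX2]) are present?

[NX1]#[CX2] is the SMARTS for a nitrile: a nitrogen triple-bonded to a two-connected carbon.
The molecule carries 2 separate instances of a nitrile (-C#N) meeting every constraint; each maps to a distinct set of atoms, giving 2 matches.

2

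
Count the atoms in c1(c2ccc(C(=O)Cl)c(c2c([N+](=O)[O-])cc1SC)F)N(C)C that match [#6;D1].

The query [#6;D1] means: carbon bonded to exactly one heavy atom.
Check the 22 heavy atoms by environment: 7× c (aromatic, D3) → no; 3× c (aromatic, D2) → no; 1× F (D1) → no; 1× C (D3) → no; 2× O (D1) → no; 1× Cl (D1) → no; 1× S (D2) → no; 3× C (D1) → match; 1× N (D3) → no; 1× N (charge +1, D3) → no; 1× O (charge -1, D1) → no.
That gives 3 matching atoms.

3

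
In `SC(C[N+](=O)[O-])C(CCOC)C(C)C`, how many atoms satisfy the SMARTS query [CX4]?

9

The query [CX4] means: C with X4: aliphatic carbon with exactly 4 total connections (bonds + H).
Check the 14 heavy atoms by environment: 9× C (X4) → match; 1× O (X2) → no; 1× S (X2) → no; 1× N (charge +1, X3) → no; 1× O (charge -1, X1) → no; 1× O (X1) → no.
That gives 9 matching atoms.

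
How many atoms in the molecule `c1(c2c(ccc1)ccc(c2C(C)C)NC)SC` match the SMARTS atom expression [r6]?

10

The query [r6] means: r6 matches atoms in a six-membered ring.
Check the 17 heavy atoms by environment: 10× c (aromatic, in 6-ring) → match; 5× C (acyclic) → no; 1× S (acyclic) → no; 1× N (acyclic) → no.
That gives 10 matching atoms.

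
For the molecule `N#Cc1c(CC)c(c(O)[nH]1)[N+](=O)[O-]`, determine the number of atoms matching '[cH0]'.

4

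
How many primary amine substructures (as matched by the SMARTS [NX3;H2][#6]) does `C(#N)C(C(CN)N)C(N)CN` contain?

4

[NX3;H2][#6] is the SMARTS for a primary amine: a trivalent nitrogen with two H attached to carbon.
The molecule carries 4 separate instances of a primary amino group (-NH2) meeting every constraint; each maps to a distinct set of atoms, giving 4 matches.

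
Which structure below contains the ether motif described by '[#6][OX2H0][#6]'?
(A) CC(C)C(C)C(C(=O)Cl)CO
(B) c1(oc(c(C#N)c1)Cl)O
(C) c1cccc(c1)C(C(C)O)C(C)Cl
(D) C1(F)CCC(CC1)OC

D

[#6][OX2H0][#6] describes an aliphatic oxygen bridging two carbons with no H on the oxygen (an ether).
(A) has a hydroxyl group (-OH) but the oxygen has H1, not H0 bridging two carbons.
(B) has a hydroxyl group (-OH) but the oxygen has H1, not H0 bridging two carbons.
(C) has a hydroxyl group (-OH) but the oxygen has H1, not H0 bridging two carbons.
(D) contains a methoxy ether (-OCH3), which satisfies every atom and bond constraint.
So the answer is (D).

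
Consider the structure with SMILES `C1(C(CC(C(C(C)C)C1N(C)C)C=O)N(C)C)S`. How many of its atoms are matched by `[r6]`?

The query [r6] means: r6 matches atoms in a six-membered ring.
Check the 18 heavy atoms by environment: 6× C (in 6-ring) → match; 8× C (acyclic) → no; 2× N (acyclic) → no; 1× O (acyclic) → no; 1× S (acyclic) → no.
That gives 6 matching atoms.

6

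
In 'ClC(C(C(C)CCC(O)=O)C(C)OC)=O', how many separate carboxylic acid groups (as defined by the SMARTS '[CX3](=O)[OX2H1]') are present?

1

[CX3](=O)[OX2H1] is the SMARTS for a carboxylic acid: an sp2 carbon double-bonded to O and single-bonded to an -OH oxygen.
Exactly one fragment in the molecule meets all constraints, giving 1 match.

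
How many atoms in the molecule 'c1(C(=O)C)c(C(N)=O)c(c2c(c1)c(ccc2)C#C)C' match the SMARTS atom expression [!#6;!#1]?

The query [!#6;!#1] means: not carbon and not hydrogen — any heteroatom.
Check the 19 heavy atoms by environment: 10× c (aromatic) → no; 6× C → no; 2× O → match; 1× N → match.
Summing the matching environments: 2 + 1 = 3 matching atoms.

3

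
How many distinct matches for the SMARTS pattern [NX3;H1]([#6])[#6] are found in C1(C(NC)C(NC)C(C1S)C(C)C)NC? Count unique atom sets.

3

[NX3;H1]([#6])[#6] is the SMARTS for a secondary amine: a trivalent nitrogen with one H, bonded to two carbons.
The molecule carries 3 separate instances of an N-methylamino group (-NHCH3) meeting every constraint; each maps to a distinct set of atoms, giving 3 matches.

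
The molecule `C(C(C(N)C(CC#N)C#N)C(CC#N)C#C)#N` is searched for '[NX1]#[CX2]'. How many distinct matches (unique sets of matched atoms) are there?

[NX1]#[CX2] is the SMARTS for a nitrile: a nitrogen triple-bonded to a two-connected carbon.
The molecule carries 4 separate instances of a nitrile (-C#N) meeting every constraint; each maps to a distinct set of atoms, giving 4 matches.

4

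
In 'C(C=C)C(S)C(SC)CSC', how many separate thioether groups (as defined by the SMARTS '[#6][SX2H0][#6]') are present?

2

[#6][SX2H0][#6] is the SMARTS for a thioether: an aliphatic sulfur bridging two carbons with no H on the sulfur.
The molecule carries 2 separate instances of a methylthio ether (-SCH3) meeting every constraint; each maps to a distinct set of atoms, giving 2 matches.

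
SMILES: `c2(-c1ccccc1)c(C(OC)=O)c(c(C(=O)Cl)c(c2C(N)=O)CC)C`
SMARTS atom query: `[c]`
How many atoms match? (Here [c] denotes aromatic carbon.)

12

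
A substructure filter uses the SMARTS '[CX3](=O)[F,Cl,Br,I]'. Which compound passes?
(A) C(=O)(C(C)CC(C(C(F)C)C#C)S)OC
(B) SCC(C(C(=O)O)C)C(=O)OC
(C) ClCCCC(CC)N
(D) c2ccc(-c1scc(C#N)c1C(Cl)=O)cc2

D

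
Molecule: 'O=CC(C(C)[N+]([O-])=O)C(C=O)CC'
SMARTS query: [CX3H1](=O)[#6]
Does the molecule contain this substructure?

The pattern [CX3H1](=O)[#6] describes an sp2 carbon with one H, double-bonded to O and single-bonded to carbon — an aldehyde.
The molecule carries an aldehyde (-CHO), whose atoms satisfy every constraint of the query, so the pattern matches.

Yes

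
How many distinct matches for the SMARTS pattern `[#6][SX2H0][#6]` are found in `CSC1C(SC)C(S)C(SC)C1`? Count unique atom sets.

3

[#6][SX2H0][#6] is the SMARTS for a thioether: an aliphatic sulfur bridging two carbons with no H on the sulfur.
The molecule carries 3 separate instances of a methylthio ether (-SCH3) meeting every constraint; each maps to a distinct set of atoms, giving 3 matches.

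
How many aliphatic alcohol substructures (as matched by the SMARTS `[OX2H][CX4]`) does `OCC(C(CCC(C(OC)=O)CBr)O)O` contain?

[OX2H][CX4] is the SMARTS for an aliphatic alcohol: a hydroxyl oxygen bound to an sp3 (X4) carbon.
The molecule carries 3 separate instances of a hydroxyl group (-OH) meeting every constraint; each maps to a distinct set of atoms, giving 3 matches.

3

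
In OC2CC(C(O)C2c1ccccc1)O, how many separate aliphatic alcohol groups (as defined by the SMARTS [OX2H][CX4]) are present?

3

[OX2H][CX4] is the SMARTS for an aliphatic alcohol: a hydroxyl oxygen bound to an sp3 (X4) carbon.
The molecule carries 3 separate instances of a hydroxyl group (-OH) meeting every constraint; each maps to a distinct set of atoms, giving 3 matches.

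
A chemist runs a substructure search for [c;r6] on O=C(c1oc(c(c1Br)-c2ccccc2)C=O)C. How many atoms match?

6

The query [c;r6] means: aromatic carbon that belongs to a six-membered ring.
Check the 17 heavy atoms by environment: 1× o (aromatic, in 5-ring) → no; 4× c (aromatic, in 5-ring) → no; 6× c (aromatic, in 6-ring) → match; 3× C (acyclic) → no; 2× O (acyclic) → no; 1× Br (acyclic) → no.
That gives 6 matching atoms.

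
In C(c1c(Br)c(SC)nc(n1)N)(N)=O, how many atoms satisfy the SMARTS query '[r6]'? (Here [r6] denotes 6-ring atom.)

6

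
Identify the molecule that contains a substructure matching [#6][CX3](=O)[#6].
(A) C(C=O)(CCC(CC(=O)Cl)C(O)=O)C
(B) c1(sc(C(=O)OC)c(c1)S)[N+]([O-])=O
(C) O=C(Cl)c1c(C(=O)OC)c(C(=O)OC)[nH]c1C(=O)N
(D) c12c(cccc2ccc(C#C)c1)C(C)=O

[#6][CX3](=O)[#6] describes a carbonyl carbon (no H) flanked by two carbons (a ketone).
(A) has an aldehyde (-CHO) but the carbonyl carbon has H1, so it is not flanked by two carbons.
(B) has a methyl-ester group (-C(=O)OCH3) but one neighbour of the carbonyl carbon is O, not C.
(C) has a primary amide (-C(=O)NH2) but one neighbour of the carbonyl carbon is N, not C.
(D) contains an acetyl/ketone group (-C(=O)CH3), which satisfies every atom and bond constraint.
So the answer is (D).

D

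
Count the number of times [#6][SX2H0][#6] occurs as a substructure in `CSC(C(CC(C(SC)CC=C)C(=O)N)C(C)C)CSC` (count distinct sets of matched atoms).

3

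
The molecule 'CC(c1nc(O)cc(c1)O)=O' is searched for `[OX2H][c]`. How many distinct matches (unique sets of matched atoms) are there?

2

[OX2H][c] is the SMARTS for a phenol: a hydroxyl oxygen attached to an aromatic carbon.
The molecule carries 2 separate instances of a hydroxyl group (-OH) meeting every constraint; each maps to a distinct set of atoms, giving 2 matches.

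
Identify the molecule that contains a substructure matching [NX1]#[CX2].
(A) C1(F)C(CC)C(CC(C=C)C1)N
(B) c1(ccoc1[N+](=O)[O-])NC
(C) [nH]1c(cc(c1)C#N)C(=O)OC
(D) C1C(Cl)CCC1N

C

[NX1]#[CX2] describes a nitrogen triple-bonded to a two-connected carbon (a nitrile).
(A) has a primary amino group (-NH2) but the nitrogen is NX3 (three connections), not NX1 triple-bonded.
(B) has a nitro group (-[N+](=O)[O-]) but there is no C#N triple bond.
(C) contains a nitrile (-C#N), which satisfies every atom and bond constraint.
(D) has a primary amino group (-NH2) but the nitrogen is NX3 (three connections), not NX1 triple-bonded.
So the answer is (C).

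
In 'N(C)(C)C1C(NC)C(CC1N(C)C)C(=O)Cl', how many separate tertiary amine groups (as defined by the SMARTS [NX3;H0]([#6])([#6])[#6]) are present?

[NX3;H0]([#6])([#6])[#6] is the SMARTS for a tertiary amine: a trivalent nitrogen with no H, bonded to three carbons.
The molecule carries 2 separate instances of a dimethylamino group (-N(CH3)2) meeting every constraint; each maps to a distinct set of atoms, giving 2 matches.

2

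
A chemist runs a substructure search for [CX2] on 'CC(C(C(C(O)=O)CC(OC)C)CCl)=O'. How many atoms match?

Check the 15 heavy atoms by environment: 8× C (X4) → no; 2× C (X3) → no; 2× O (X1) → no; 2× O (X2) → no; 1× Cl (X1) → no.
No environment satisfies the query, so 0 matching atoms.

0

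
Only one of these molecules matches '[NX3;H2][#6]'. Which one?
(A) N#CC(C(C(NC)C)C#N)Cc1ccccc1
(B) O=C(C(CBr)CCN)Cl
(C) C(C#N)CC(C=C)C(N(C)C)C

B

[NX3;H2][#6] describes a trivalent nitrogen with two H attached to carbon (a primary amine).
(A) has a nitrile (-C#N) but the nitrogen is NX1 (triple-bonded), not NX3 with two H.
(B) contains a primary amino group (-NH2), which satisfies every atom and bond constraint.
(C) has a nitrile (-C#N) but the nitrogen is NX1 (triple-bonded), not NX3 with two H.
So the answer is (B).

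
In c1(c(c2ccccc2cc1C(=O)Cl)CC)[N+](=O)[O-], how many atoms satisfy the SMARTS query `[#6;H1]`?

5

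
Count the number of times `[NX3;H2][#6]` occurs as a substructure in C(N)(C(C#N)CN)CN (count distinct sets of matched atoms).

3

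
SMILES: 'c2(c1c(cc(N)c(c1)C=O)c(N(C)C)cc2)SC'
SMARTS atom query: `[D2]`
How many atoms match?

Check the 18 heavy atoms by environment: 6× c (aromatic, D3) → no; 4× c (aromatic, D2) → match; 1× N (D1) → no; 1× C (D2) → match; 1× O (D1) → no; 1× S (D2) → match; 3× C (D1) → no; 1× N (D3) → no.
Summing the matching environments: 4 + 1 + 1 = 6 matching atoms.

6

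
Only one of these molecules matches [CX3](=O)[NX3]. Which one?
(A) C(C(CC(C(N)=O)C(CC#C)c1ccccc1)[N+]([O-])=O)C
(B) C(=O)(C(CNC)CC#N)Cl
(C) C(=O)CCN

[CX3](=O)[NX3] describes a carbonyl carbon bonded to a trivalent nitrogen (an amide).
(A) contains a primary amide (-C(=O)NH2), which satisfies every atom and bond constraint.
(B) has a nitrile (-C#N) but the nitrile N is NX1 (triple-bonded), not NX3.
(C) has a primary amino group (-NH2) but the -NH2 is not attached to a carbonyl carbon.
So the answer is (A).

A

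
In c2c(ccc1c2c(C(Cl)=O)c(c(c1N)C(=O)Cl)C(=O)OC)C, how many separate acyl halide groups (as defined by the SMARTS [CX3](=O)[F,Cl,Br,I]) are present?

2

[CX3](=O)[F,Cl,Br,I] is the SMARTS for an acyl halide: a carbonyl carbon bonded to a halogen.
The molecule carries 2 separate instances of an acyl chloride (-C(=O)Cl) meeting every constraint; each maps to a distinct set of atoms, giving 2 matches.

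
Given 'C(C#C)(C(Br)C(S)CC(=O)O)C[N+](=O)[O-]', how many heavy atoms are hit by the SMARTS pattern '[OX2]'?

The query [OX2] means: aliphatic oxygen with two total connections — ether, hydroxyl, or ester single-bond O.
Check the 15 heavy atoms by environment: 5× C (X4) → no; 2× C (X2) → no; 1× N (charge +1, X3) → no; 1× O (charge -1, X1) → no; 2× O (X1) → no; 1× C (X3) → no; 1× O (X2) → match; 1× Br (X1) → no; 1× S (X2) → no.
That gives 1 matching atom.

1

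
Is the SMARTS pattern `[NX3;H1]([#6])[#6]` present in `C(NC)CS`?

Yes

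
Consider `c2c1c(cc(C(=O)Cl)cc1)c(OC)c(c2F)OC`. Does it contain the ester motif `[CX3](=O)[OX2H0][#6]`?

No

The pattern [CX3](=O)[OX2H0][#6] describes a carbonyl carbon bonded to an oxygen that is itself bonded to carbon (no H on that O) — an ester.
The closest candidate here is a methoxy ether (-OCH3), but the ether oxygen is not adjacent to a C=O carbon. No other fragment satisfies the full query, so there is no match.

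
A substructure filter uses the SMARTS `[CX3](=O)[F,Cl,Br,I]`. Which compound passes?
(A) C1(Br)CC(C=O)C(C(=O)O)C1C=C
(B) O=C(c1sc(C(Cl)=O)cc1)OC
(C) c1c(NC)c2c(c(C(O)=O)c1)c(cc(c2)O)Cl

[CX3](=O)[F,Cl,Br,I] describes a carbonyl carbon bonded to a halogen (an acyl halide).
(A) has a carboxylic acid group (-C(=O)OH) but the carbonyl is bonded to -OH, not to a halogen.
(B) contains an acyl chloride (-C(=O)Cl), which satisfies every atom and bond constraint.
(C) has a carboxylic acid group (-C(=O)OH) but the carbonyl is bonded to -OH, not to a halogen.
So the answer is (B).

B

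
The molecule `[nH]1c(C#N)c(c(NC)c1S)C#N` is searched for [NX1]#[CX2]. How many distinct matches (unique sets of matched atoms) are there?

2

[NX1]#[CX2] is the SMARTS for a nitrile: a nitrogen triple-bonded to a two-connected carbon.
The molecule carries 2 separate instances of a nitrile (-C#N) meeting every constraint; each maps to a distinct set of atoms, giving 2 matches.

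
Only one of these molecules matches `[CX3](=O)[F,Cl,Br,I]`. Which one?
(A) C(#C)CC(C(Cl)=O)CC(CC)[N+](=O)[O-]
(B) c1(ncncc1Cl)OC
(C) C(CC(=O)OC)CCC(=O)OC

A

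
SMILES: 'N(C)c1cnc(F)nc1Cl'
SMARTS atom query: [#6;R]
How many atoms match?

4

The query [#6;R] means: carbon that is part of a ring.
Check the 10 heavy atoms by environment: 2× n (aromatic, in 6-ring) → no; 4× c (aromatic, in 6-ring) → match; 1× N (acyclic) → no; 1× C (acyclic) → no; 1× Cl (acyclic) → no; 1× F (acyclic) → no.
That gives 4 matching atoms.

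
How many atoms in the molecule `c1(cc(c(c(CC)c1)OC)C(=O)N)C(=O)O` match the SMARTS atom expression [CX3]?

2

The query [CX3] means: C with X3: aliphatic carbon with exactly 3 total connections.
Check the 16 heavy atoms by environment: 6× c (aromatic, X3) → no; 3× C (X4) → no; 2× C (X3) → match; 2× O (X1) → no; 2× O (X2) → no; 1× N (X3) → no.
That gives 2 matching atoms.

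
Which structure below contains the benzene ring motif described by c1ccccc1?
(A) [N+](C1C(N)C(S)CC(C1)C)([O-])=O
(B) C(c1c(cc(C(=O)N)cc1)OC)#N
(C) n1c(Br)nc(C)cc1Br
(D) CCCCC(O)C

c1ccccc1 describes six aromatic carbons in a ring (a benzene ring).
(A) has a methyl group (-CH3) but no six-membered all-carbon aromatic ring is present.
(B) contains the required atom environment, so the pattern matches.
(C) has a methyl group (-CH3) but no six-membered all-carbon aromatic ring is present.
(D) has a methyl group (-CH3) but no six-membered all-carbon aromatic ring is present.
So the answer is (B).

B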